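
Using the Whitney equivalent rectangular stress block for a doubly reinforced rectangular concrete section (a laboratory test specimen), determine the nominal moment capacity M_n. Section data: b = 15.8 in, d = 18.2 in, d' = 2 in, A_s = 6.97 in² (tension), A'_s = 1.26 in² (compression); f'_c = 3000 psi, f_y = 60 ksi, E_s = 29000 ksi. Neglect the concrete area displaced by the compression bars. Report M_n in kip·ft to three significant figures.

M_n ≈ 500 kip·ft

Assume both steels yield.
a = (A_s − A'_s) f_y/(0.85 f'_c b) = (6.97 − 1.26) × 60/(0.85 × 3 × 15.8) = 8.503 in.
c = a/β₁ = 8.503/0.85 = 10.004 in; ε'_s = 0.003(c − d')/c = 0.0024 ≥ ε_y = 0.0021, so the compression steel yields.
M_n = (A_s − A'_s) f_y (d − a/2) + A'_s f_y (d − d') = 342.6 × (18.2 − 4.2515) + 75.6 × (18.2 − 2) = 4778.8 + 1224.7 = 6003.5 kip·in = 6003.5/12 = 500.29 kip·ft.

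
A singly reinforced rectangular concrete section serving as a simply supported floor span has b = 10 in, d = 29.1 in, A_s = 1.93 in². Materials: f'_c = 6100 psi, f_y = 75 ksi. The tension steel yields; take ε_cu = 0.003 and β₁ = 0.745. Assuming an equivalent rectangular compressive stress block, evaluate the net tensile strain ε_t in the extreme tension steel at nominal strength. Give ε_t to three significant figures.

ε_t ≈ 0.0203

a = A_s f_y/(0.85 f'_c b) = 2.792 in.
β₁ = 0.745, so c = a/β₁ = 2.792/0.745 = 3.748 in.
From the linear strain diagram with ε_cu = 0.003: ε_t = 0.003 (d − c)/c = 0.003 × (29.1 − 3.748)/3.748 = 0.0203.
Since ε_t ≥ 0.005, the section is tension-controlled.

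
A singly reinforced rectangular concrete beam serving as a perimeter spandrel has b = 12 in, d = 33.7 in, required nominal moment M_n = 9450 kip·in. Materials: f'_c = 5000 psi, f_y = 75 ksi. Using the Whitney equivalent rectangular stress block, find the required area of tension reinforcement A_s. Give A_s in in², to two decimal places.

A_s ≈ 4.11 in²

From M_n = 0.85 f'_c a b (d − a/2):
a = d − √(d² − 2M_n/(0.85 f'_c b)) = 33.7 − √(33.7² − 2 × 9450/(0.85 × 5 × 12)) = 6.040 in.
A_s = 0.85 f'_c a b / f_y = 0.85 × 5 × 6.040 × 12 / 75 = 4.107 in².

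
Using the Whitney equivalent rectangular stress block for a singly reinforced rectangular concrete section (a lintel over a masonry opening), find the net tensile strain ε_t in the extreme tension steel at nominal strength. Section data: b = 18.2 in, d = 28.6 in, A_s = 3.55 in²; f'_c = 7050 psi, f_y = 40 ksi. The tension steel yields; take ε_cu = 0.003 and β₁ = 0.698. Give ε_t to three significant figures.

ε_t ≈ 0.0430

a = A_s f_y/(0.85 f'_c b) = 1.302 in.
β₁ = 0.698, so c = a/β₁ = 1.302/0.698 = 1.865 in.
From the linear strain diagram with ε_cu = 0.003: ε_t = 0.003 (d − c)/c = 0.003 × (28.6 − 1.865)/1.865 = 0.0430.
Since ε_t ≥ 0.005, the section is tension-controlled.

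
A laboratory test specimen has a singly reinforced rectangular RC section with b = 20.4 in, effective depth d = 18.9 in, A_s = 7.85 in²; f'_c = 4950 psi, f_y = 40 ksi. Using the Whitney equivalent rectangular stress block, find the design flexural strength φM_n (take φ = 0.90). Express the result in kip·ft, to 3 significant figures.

T = A_s f_y = 7.85 × 40 = 314 kips.
a = T/(0.85 f'_c b) = 314/(0.85 × 4.95 × 20.4) = 3.658 in.
M_n = T(d − a/2) = 314 × (18.9 − 1.829) = 5360.3 kip·in = 5360.3/12 = 446.69 kip·ft.
φM_n = 0.90 × 446.69 = 402.02 kip·ft.

φM_n ≈ 402 kip·ft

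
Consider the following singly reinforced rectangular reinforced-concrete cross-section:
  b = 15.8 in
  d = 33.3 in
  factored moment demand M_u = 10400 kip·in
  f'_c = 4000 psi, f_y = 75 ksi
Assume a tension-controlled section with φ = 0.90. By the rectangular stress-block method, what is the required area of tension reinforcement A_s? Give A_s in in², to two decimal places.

M_n = M_u/φ = 10400/0.90 = 11555.6 kip·in.
From M_n = 0.85 f'_c a b (d − a/2):
a = d − √(d² − 2M_n/(0.85 f'_c b)) = 33.3 − √(33.3² − 2 × 11555.6/(0.85 × 4 × 15.8)) = 7.249 in.
A_s = 0.85 f'_c a b / f_y = 0.85 × 4 × 7.249 × 15.8 / 75 = 5.192 in².

A_s ≈ 5.19 in²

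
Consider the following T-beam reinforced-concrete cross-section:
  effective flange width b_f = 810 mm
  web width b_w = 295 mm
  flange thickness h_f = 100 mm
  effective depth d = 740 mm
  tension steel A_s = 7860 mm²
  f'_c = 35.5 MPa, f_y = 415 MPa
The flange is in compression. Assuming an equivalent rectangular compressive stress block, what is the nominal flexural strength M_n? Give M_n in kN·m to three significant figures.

M_n ≈ 2170 kN·m

Tension: T = A_s f_y = 7860 × 415 = 3261900 N.
Try a within the flange: a = T/(0.85 f'_c b_f) = 3261900/(0.85 × 35.5 × 810) = 133.46 mm.
a = 133.46 > h_f = 100 mm: the block extends into the web. Split into flange-overhang and web parts.
C_f = 0.85 f'_c (b_f − b_w) h_f = 0.85 × 35.5 × (810 − 295) × 100 = 1554013 N.
Remaining web compression depth: a_w = (T − C_f)/(0.85 f'_c b_w) = (3261900 − 1554013)/(0.85 × 35.5 × 295) = 191.86 mm.
M_n = C_f(d − h_f/2) + (T − C_f)(d − a_w/2) = 1554013 × (740 − 50) + 1707887 × (740 − 95.93) = 1072.27 + 1100.00 = 2172.27 × 10⁶ N·mm.
M_n = 2172.27 kN·m.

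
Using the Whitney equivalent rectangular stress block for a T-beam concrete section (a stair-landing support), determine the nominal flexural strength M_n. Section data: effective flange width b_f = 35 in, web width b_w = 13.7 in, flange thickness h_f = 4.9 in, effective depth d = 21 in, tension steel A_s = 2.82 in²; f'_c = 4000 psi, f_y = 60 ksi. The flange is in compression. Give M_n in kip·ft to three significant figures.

Tension: T = A_s f_y = 2.82 × 60 = 169.2 kips.
Try a within the flange: a = T/(0.85 f'_c b_f) = 169.2/(0.85 × 4 × 35) = 1.422 in.
Since a = 1.422 ≤ h_f = 4.9 in, the stress block lies entirely in the flange; analyse as a rectangular beam of width b_f.
M_n = T(d − a/2) = 169.2 × (21 − 0.711) = 3432.9 kip·in.
M_n = 3432.9/12 = 286.08 kip·ft.

M_n ≈ 286 kip·ft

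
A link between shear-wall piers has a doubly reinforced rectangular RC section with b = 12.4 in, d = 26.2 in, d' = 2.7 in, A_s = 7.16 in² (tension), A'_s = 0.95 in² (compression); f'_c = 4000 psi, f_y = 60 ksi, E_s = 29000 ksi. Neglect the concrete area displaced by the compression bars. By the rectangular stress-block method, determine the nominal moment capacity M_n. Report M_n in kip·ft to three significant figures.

M_n ≈ 788 kip·ft

Assume both steels yield.
a = (A_s − A'_s) f_y/(0.85 f'_c b) = (7.16 − 0.95) × 60/(0.85 × 4 × 12.4) = 8.838 in.
c = a/β₁ = 8.838/0.85 = 10.398 in; ε'_s = 0.003(c − d')/c = 0.0022 ≥ ε_y = 0.0021, so the compression steel yields.
M_n = (A_s − A'_s) f_y (d − a/2) + A'_s f_y (d − d') = 372.6 × (26.2 − 4.419) + 57 × (26.2 − 2.7) = 8115.6 + 1339.5 = 9455.1 kip·in = 9455.1/12 = 787.93 kip·ft.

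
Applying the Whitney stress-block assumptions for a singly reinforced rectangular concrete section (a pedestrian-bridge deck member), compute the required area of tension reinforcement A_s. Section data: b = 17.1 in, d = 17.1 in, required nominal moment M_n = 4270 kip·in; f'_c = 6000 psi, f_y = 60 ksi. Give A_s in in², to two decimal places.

From M_n = 0.85 f'_c a b (d − a/2):
a = d − √(d² − 2M_n/(0.85 f'_c b)) = 17.1 − √(17.1² − 2 × 4270/(0.85 × 6 × 17.1)) = 3.154 in.
A_s = 0.85 f'_c a b / f_y = 0.85 × 6 × 3.154 × 17.1 / 60 = 4.584 in².

A_s ≈ 4.58 in²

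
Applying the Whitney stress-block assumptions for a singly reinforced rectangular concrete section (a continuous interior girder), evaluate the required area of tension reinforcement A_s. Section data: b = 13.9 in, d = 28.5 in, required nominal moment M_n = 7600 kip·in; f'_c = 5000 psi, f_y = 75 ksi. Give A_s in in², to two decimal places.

From M_n = 0.85 f'_c a b (d − a/2):
a = d − √(d² − 2M_n/(0.85 f'_c b)) = 28.5 − √(28.5² − 2 × 7600/(0.85 × 5 × 13.9)) = 4.943 in.
A_s = 0.85 f'_c a b / f_y = 0.85 × 5 × 4.943 × 13.9 / 75 = 3.893 in².

A_s ≈ 3.89 in²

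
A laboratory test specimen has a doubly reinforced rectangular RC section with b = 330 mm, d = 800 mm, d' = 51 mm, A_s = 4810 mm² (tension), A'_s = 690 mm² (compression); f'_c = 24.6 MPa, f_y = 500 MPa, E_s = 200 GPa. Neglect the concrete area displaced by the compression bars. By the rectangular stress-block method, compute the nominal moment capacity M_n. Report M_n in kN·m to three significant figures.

Assume both tension and compression steel yield.
Net tension couple steel: A_s − A'_s = 4120 mm².
a = (A_s − A'_s) f_y / (0.85 f'_c b) = 2060000/(0.85 × 24.6 × 330) = 298.54 mm.
c = a/β₁ = 298.54/0.85 = 351.22 mm; ε'_s = 0.003(c − d')/c = 0.0026 ≥ f_y/E_s = 0.0025, so compression steel does yield.
M_n = (A_s − A'_s) f_y (d − a/2) + A'_s f_y (d − d') = [2060000 × (800 − 149.27) + 345000 × (800 − 51)] × 10⁻⁶ = 1340.50 + 258.41 = 1598.91 kN·m.

M_n ≈ 1600 kN·m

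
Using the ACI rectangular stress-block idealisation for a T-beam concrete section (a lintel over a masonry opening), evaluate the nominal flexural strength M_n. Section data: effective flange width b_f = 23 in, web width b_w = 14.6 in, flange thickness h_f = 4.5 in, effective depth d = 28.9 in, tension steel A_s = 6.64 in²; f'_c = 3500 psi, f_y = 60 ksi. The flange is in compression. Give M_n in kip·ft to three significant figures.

M_n ≈ 860 kip·ft

Tension: T = A_s f_y = 6.64 × 60 = 398.4 kips.
Try a within the flange: a = T/(0.85 f'_c b_f) = 398.4/(0.85 × 3.5 × 23) = 5.822 in.
a = 5.822 > h_f = 4.5 in: the block extends into the web. Split into flange-overhang and web parts.
C_f = 0.85 f'_c (b_f − b_w) h_f = 0.85 × 3.5 × (23 − 14.6) × 4.5 = 112.5 kips.
Remaining web compression depth: a_w = (T − C_f)/(0.85 f'_c b_w) = (398.4 − 112.5)/(0.85 × 3.5 × 14.6) = 6.582 in.
M_n = C_f(d − h_f/2) + (T − C_f)(d − a_w/2) = 112.5 × (28.9 − 2.25) + 285.9 × (28.9 − 3.291) = 2998.1 + 7321.6 = 10319.7 kip·in.
M_n = 10319.7/12 = 859.98 kip·ft.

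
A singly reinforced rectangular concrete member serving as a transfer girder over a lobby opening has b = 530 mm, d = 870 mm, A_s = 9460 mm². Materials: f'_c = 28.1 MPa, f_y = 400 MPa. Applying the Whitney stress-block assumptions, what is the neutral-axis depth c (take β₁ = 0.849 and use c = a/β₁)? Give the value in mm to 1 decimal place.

T = A_s f_y = 9460 × 400 = 3784000 N = 3784 kN.
Setting C = 0.85 f'_c a b equal to T: a = 3784000/(0.85 × 28.1 × 530) = 298.917 mm.
With β₁ = 0.849, c = a/β₁ = 298.917/0.849 = 352.1 mm.

c ≈ 352.1 mm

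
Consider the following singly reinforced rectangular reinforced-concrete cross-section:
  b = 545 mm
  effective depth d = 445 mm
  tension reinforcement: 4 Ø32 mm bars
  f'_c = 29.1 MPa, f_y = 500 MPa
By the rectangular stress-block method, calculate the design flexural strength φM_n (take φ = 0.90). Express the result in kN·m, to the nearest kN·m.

A_s = 4 × 804 = 3216 mm².
T = A_s f_y = 3216 × 500 = 1608000 N = 1608 kN.
From C = T: a = T/(0.85 f'_c b) = 1608000/(0.85 × 29.1 × 545) = 119.28 mm.
M_n = T(d − a/2) = 1608 kN × (445 − 59.64) mm = 619.66 kN·m.
φM_n = 0.90 × 619.66 = 557.69 kN·m.

φM_n ≈ 558 kN·m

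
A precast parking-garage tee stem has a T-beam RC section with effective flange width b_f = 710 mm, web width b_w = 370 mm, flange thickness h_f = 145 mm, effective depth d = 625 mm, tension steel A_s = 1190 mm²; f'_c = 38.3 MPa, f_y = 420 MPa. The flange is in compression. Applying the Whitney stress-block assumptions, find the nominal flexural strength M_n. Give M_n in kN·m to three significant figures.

M_n ≈ 307 kN·m

Tension: T = A_s f_y = 1190 × 420 = 499800 N.
Try a within the flange: a = T/(0.85 f'_c b_f) = 499800/(0.85 × 38.3 × 710) = 21.62 mm.
Since a = 21.62 ≤ h_f = 145 mm, the stress block lies entirely in the flange; analyse as a rectangular beam of width b_f.
M_n = T(d − a/2) = 499800 × (625 − 10.81) = 306.97 × 10⁶ N·mm.
M_n = 306.97 kN·m.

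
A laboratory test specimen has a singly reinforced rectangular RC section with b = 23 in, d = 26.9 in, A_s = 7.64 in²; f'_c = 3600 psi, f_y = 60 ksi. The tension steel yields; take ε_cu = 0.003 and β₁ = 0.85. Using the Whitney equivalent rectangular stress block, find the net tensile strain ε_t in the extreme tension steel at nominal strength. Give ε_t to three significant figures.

a = A_s f_y/(0.85 f'_c b) = 6.513 in.
β₁ = 0.85, so c = a/β₁ = 6.513/0.85 = 7.662 in.
From the linear strain diagram with ε_cu = 0.003: ε_t = 0.003 (d − c)/c = 0.003 × (26.9 − 7.662)/7.662 = 0.00753.
Since ε_t ≥ 0.005, the section is tension-controlled.

ε_t ≈ 0.00753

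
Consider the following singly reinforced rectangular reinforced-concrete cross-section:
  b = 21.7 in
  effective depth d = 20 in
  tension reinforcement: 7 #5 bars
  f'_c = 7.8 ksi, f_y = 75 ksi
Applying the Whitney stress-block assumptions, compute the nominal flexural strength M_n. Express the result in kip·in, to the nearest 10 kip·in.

A_s = 7 × 0.31 = 2.17 in².
T = A_s f_y = 2.17 × 75 = 162.75 kips.
a = T/(0.85 f'_c b) = 162.75/(0.85 × 7.8 × 21.7) = 1.131 in.
M_n = T(d − a/2) = 162.75 × (20 − 0.5655) = 3163.0 kip·in.

M_n ≈ 3160 kip·in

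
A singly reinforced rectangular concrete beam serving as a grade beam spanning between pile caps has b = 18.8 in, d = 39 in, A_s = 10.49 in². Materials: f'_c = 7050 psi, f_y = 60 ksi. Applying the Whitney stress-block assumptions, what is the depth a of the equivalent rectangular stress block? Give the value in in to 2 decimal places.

a ≈ 5.59 in

T = A_s f_y = 10.49 × 60 = 629.4 kips.
a = T/(0.85 f'_c b) = 629.4/(0.85 × 7.05 × 18.8) = 5.59 in.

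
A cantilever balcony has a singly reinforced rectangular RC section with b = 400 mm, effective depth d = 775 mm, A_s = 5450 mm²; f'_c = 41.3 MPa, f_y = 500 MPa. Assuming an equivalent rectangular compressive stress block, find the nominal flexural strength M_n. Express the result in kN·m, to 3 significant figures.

T = A_s f_y = 5450 × 500 = 2725000 N = 2725 kN.
From C = T: a = T/(0.85 f'_c b) = 2725000/(0.85 × 41.3 × 400) = 194.06 mm.
M_n = T(d − a/2) = 2725 kN × (775 − 97.03) mm = 1847.47 kN·m.

M_n ≈ 1850 kN·m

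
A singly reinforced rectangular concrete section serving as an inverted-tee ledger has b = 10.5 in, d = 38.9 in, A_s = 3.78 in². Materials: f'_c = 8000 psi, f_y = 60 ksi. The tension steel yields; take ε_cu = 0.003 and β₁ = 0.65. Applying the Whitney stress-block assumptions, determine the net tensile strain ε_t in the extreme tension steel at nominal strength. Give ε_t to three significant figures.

a = A_s f_y/(0.85 f'_c b) = 3.176 in.
β₁ = 0.65, so c = a/β₁ = 3.176/0.65 = 4.886 in.
From the linear strain diagram with ε_cu = 0.003: ε_t = 0.003 (d − c)/c = 0.003 × (38.9 − 4.886)/4.886 = 0.0209.
Since ε_t ≥ 0.005, the section is tension-controlled.

ε_t ≈ 0.0209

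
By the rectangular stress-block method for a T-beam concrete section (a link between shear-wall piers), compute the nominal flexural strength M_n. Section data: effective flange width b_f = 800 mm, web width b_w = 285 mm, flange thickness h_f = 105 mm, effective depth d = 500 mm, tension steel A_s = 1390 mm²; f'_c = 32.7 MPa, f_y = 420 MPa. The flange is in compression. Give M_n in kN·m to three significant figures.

M_n ≈ 284 kN·m

Tension: T = A_s f_y = 1390 × 420 = 583800 N.
Try a within the flange: a = T/(0.85 f'_c b_f) = 583800/(0.85 × 32.7 × 800) = 26.25 mm.
Since a = 26.25 ≤ h_f = 105 mm, the stress block lies entirely in the flange; analyse as a rectangular beam of width b_f.
M_n = T(d − a/2) = 583800 × (500 − 13.125) = 284.24 × 10⁶ N·mm.
M_n = 284.24 kN·m.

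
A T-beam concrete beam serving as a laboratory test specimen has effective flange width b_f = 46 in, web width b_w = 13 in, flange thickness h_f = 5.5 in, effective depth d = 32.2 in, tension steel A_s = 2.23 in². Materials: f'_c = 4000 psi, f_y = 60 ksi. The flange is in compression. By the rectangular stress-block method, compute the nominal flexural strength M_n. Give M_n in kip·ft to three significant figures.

Tension: T = A_s f_y = 2.23 × 60 = 133.8 kips.
Try a within the flange: a = T/(0.85 f'_c b_f) = 133.8/(0.85 × 4 × 46) = 0.855 in.
Since a = 0.855 ≤ h_f = 5.5 in, the stress block lies entirely in the flange; analyse as a rectangular beam of width b_f.
M_n = T(d − a/2) = 133.8 × (32.2 − 0.4275) = 4251.2 kip·in.
M_n = 4251.2/12 = 354.27 kip·ft.

M_n ≈ 354 kip·ft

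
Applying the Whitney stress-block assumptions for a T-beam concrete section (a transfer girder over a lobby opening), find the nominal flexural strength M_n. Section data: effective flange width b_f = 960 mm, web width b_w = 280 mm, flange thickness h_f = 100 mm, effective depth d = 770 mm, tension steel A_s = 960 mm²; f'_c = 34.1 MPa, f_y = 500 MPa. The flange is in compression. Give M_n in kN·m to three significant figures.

Tension: T = A_s f_y = 960 × 500 = 480000 N.
Try a within the flange: a = T/(0.85 f'_c b_f) = 480000/(0.85 × 34.1 × 960) = 17.25 mm.
Since a = 17.25 ≤ h_f = 100 mm, the stress block lies entirely in the flange; analyse as a rectangular beam of width b_f.
M_n = T(d − a/2) = 480000 × (770 − 8.625) = 365.46 × 10⁶ N·mm.
M_n = 365.46 kN·m.

M_n ≈ 365 kN·m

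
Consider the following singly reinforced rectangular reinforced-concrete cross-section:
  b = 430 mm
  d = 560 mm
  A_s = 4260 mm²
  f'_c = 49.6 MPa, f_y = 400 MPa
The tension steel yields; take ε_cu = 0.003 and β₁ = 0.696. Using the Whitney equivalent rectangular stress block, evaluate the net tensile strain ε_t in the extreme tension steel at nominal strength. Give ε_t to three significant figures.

a = A_s f_y/(0.85 f'_c b) = 93.99 mm.
β₁ = 0.696, so c = a/β₁ = 93.99/0.696 = 135.04 mm.
From the linear strain diagram with ε_cu = 0.003: ε_t = 0.003 (d − c)/c = 0.003 × (560 − 135.04)/135.04 = 0.00944.
Since ε_t ≥ 0.005, the section is tension-controlled.

ε_t ≈ 0.00944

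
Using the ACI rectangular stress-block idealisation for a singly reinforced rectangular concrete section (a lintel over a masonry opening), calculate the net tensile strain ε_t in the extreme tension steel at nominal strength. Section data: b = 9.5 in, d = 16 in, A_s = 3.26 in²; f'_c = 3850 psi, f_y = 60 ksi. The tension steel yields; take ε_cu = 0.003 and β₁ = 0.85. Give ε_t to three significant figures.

ε_t ≈ 0.00348

a = A_s f_y/(0.85 f'_c b) = 6.292 in.
β₁ = 0.85, so c = a/β₁ = 6.292/0.85 = 7.402 in.
From the linear strain diagram with ε_cu = 0.003: ε_t = 0.003 (d − c)/c = 0.003 × (16 − 7.402)/7.402 = 0.00348.
ε_t < 0.004 — the section is over-reinforced for flexure under ACI limits.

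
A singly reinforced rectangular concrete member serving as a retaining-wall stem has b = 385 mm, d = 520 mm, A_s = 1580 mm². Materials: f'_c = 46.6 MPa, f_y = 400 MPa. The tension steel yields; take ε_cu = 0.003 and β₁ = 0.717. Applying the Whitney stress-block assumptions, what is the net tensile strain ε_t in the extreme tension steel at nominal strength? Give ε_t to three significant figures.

a = A_s f_y/(0.85 f'_c b) = 41.44 mm.
β₁ = 0.717, so c = a/β₁ = 41.44/0.717 = 57.80 mm.
From the linear strain diagram with ε_cu = 0.003: ε_t = 0.003 (d − c)/c = 0.003 × (520 − 57.80)/57.80 = 0.0240.
Since ε_t ≥ 0.005, the section is tension-controlled.

ε_t ≈ 0.0240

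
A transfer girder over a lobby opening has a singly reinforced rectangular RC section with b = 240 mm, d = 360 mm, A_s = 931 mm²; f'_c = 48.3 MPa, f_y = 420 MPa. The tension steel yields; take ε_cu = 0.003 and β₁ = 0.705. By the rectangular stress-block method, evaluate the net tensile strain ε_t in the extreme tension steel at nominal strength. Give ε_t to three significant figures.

a = A_s f_y/(0.85 f'_c b) = 39.68 mm.
β₁ = 0.705, so c = a/β₁ = 39.68/0.705 = 56.28 mm.
From the linear strain diagram with ε_cu = 0.003: ε_t = 0.003 (d − c)/c = 0.003 × (360 − 56.28)/56.28 = 0.0162.
Since ε_t ≥ 0.005, the section is tension-controlled.

ε_t ≈ 0.0162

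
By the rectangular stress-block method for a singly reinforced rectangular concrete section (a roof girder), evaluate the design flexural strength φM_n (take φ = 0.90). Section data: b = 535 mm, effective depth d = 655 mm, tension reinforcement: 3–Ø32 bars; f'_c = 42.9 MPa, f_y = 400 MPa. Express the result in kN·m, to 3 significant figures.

A_s = 3 × 804 = 2412 mm².
T = A_s f_y = 2412 × 400 = 964800 N = 964.8 kN.
From C = T: a = T/(0.85 f'_c b) = 964800/(0.85 × 42.9 × 535) = 49.45 mm.
M_n = T(d − a/2) = 964.8 kN × (655 − 24.725) mm = 608.09 kN·m.
φM_n = 0.90 × 608.09 = 547.28 kN·m.

φM_n ≈ 547 kN·m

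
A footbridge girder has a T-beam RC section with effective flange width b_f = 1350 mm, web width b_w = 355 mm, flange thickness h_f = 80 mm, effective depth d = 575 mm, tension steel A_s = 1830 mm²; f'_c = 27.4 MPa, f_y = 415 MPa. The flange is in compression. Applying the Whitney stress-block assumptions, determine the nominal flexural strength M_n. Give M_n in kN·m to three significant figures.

Tension: T = A_s f_y = 1830 × 415 = 759450 N.
Try a within the flange: a = T/(0.85 f'_c b_f) = 759450/(0.85 × 27.4 × 1350) = 24.15 mm.
Since a = 24.15 ≤ h_f = 80 mm, the stress block lies entirely in the flange; analyse as a rectangular beam of width b_f.
M_n = T(d − a/2) = 759450 × (575 − 12.075) = 427.51 × 10⁶ N·mm.
M_n = 427.51 kN·m.

M_n ≈ 428 kN·m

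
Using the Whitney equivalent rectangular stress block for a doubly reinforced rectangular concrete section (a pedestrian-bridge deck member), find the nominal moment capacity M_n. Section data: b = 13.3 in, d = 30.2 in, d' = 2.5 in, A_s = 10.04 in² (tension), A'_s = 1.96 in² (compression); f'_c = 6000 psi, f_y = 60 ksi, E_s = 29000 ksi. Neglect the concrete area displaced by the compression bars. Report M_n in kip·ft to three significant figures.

Assume both steels yield.
a = (A_s − A'_s) f_y/(0.85 f'_c b) = (10.04 − 1.96) × 60/(0.85 × 6 × 13.3) = 7.147 in.
c = a/β₁ = 7.147/0.75 = 9.529 in; ε'_s = 0.003(c − d')/c = 0.0022 ≥ ε_y = 0.0021, so the compression steel yields.
M_n = (A_s − A'_s) f_y (d − a/2) + A'_s f_y (d − d') = 484.8 × (30.2 − 3.5735) + 117.6 × (30.2 − 2.5) = 12908.5 + 3257.5 = 16166.0 kip·in = 16166.0/12 = 1347.17 kip·ft.

M_n ≈ 1350 kip·ft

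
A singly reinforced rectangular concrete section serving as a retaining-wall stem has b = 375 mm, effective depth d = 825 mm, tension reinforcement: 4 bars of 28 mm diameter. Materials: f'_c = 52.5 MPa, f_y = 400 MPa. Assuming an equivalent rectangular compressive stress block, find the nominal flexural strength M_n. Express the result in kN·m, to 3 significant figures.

A_s = 4 × 616 = 2464 mm².
T = A_s f_y = 2464 × 400 = 985600 N = 985.6 kN.
From C = T: a = T/(0.85 f'_c b) = 985600/(0.85 × 52.5 × 375) = 58.90 mm.
M_n = T(d − a/2) = 985.6 kN × (825 − 29.45) mm = 784.09 kN·m.

M_n ≈ 784 kN·m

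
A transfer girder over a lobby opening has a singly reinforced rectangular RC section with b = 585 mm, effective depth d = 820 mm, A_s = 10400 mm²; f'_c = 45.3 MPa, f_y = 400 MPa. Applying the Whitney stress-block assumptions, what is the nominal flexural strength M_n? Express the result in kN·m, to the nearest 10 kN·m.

M_n ≈ 3030 kN·m

T = A_s f_y = 10400 × 400 = 4160000 N = 4160 kN.
From C = T: a = T/(0.85 f'_c b) = 4160000/(0.85 × 45.3 × 585) = 184.68 mm.
M_n = T(d − a/2) = 4160 kN × (820 − 92.34) mm = 3027.07 kN·m.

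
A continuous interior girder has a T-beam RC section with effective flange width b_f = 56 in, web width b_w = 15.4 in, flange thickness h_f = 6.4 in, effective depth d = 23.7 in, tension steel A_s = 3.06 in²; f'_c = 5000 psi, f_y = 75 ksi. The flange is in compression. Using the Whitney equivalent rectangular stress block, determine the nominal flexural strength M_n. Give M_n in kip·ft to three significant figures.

Tension: T = A_s f_y = 3.06 × 75 = 229.5 kips.
Try a within the flange: a = T/(0.85 f'_c b_f) = 229.5/(0.85 × 5 × 56) = 0.964 in.
Since a = 0.964 ≤ h_f = 6.4 in, the stress block lies entirely in the flange; analyse as a rectangular beam of width b_f.
M_n = T(d − a/2) = 229.5 × (23.7 − 0.482) = 5328.5 kip·in.
M_n = 5328.5/12 = 444.04 kip·ft.

M_n ≈ 444 kip·ft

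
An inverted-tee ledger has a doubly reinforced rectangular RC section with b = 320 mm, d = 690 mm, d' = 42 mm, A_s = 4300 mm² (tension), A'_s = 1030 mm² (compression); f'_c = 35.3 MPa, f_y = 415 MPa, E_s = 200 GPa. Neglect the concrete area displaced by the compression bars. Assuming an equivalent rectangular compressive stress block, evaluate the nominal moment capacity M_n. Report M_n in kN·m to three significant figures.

M_n ≈ 1120 kN·m

Assume both tension and compression steel yield.
Net tension couple steel: A_s − A'_s = 3270 mm².
a = (A_s − A'_s) f_y / (0.85 f'_c b) = 1357050/(0.85 × 35.3 × 320) = 141.34 mm.
c = a/β₁ = 141.34/0.798 = 177.12 mm; ε'_s = 0.003(c − d')/c = 0.0023 ≥ f_y/E_s = 0.0021, so compression steel does yield.
M_n = (A_s − A'_s) f_y (d − a/2) + A'_s f_y (d − d') = [1357050 × (690 − 70.67) + 427450 × (690 − 42)] × 10⁻⁶ = 840.46 + 276.99 = 1117.45 kN·m.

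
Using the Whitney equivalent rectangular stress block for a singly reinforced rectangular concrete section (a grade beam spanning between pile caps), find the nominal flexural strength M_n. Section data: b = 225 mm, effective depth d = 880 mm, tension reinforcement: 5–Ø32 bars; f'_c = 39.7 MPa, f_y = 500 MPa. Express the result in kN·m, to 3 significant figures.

A_s = 5 × 804 = 4020 mm².
T = A_s f_y = 4020 × 500 = 2010000 N = 2010 kN.
From C = T: a = T/(0.85 f'_c b) = 2010000/(0.85 × 39.7 × 225) = 264.73 mm.
M_n = T(d − a/2) = 2010 kN × (880 − 132.365) mm = 1502.75 kN·m.

M_n ≈ 1500 kN·m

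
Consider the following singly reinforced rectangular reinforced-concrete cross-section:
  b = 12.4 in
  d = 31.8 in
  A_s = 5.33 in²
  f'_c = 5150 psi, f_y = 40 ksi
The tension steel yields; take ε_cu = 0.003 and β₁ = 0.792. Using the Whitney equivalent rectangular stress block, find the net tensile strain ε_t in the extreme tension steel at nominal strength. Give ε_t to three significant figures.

a = A_s f_y/(0.85 f'_c b) = 3.928 in.
β₁ = 0.792, so c = a/β₁ = 3.928/0.792 = 4.960 in.
From the linear strain diagram with ε_cu = 0.003: ε_t = 0.003 (d − c)/c = 0.003 × (31.8 − 4.960)/4.960 = 0.0162.
Since ε_t ≥ 0.005, the section is tension-controlled.

ε_t ≈ 0.0162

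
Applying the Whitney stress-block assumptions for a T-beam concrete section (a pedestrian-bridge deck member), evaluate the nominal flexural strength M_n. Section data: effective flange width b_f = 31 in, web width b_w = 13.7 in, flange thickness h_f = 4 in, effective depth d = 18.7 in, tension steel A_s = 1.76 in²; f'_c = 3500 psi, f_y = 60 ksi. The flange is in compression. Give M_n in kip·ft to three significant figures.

M_n ≈ 160 kip·ft

Tension: T = A_s f_y = 1.76 × 60 = 105.6 kips.
Try a within the flange: a = T/(0.85 f'_c b_f) = 105.6/(0.85 × 3.5 × 31) = 1.145 in.
Since a = 1.145 ≤ h_f = 4 in, the stress block lies entirely in the flange; analyse as a rectangular beam of width b_f.
M_n = T(d − a/2) = 105.6 × (18.7 − 0.5725) = 1914.3 kip·in.
M_n = 1914.3/12 = 159.53 kip·ft.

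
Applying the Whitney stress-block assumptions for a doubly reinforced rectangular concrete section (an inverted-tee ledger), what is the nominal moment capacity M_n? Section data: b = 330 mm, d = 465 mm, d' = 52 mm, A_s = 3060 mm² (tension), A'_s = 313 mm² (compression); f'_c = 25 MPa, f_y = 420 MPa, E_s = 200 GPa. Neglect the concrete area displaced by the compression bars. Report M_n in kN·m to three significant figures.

M_n ≈ 496 kN·m

Assume both tension and compression steel yield.
Net tension couple steel: A_s − A'_s = 2747 mm².
a = (A_s − A'_s) f_y / (0.85 f'_c b) = 1153740/(0.85 × 25 × 330) = 164.53 mm.
c = a/β₁ = 164.53/0.85 = 193.56 mm; ε'_s = 0.003(c − d')/c = 0.0022 ≥ f_y/E_s = 0.0021, so compression steel does yield.
M_n = (A_s − A'_s) f_y (d − a/2) + A'_s f_y (d − d') = [1153740 × (465 − 82.265) + 131460 × (465 − 52)] × 10⁻⁶ = 441.58 + 54.29 = 495.87 kN·m.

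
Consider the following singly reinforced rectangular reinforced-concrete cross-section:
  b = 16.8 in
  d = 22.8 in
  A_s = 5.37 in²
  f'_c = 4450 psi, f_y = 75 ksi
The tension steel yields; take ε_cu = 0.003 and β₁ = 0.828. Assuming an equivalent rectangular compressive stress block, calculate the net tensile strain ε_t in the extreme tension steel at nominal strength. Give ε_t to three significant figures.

a = A_s f_y/(0.85 f'_c b) = 6.338 in.
β₁ = 0.828, so c = a/β₁ = 6.338/0.828 = 7.655 in.
From the linear strain diagram with ε_cu = 0.003: ε_t = 0.003 (d − c)/c = 0.003 × (22.8 − 7.655)/7.655 = 0.00594.
Since ε_t ≥ 0.005, the section is tension-controlled.

ε_t ≈ 0.00594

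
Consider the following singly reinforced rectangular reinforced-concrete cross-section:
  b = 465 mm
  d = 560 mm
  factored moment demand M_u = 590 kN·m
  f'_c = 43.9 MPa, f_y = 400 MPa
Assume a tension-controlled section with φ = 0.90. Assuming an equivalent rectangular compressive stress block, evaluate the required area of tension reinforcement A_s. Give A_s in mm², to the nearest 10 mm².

M_n = M_u/φ = 590/0.90 = 655.556 kN·m.
With M_n = 0.85 f'_c a b (d − a/2), solve the quadratic for a:
a = d − √(d² − 2M_n/(0.85 f'_c b)) = 560 − √(560² − 2 × 655.556×10⁶/(0.85 × 43.9 × 465)) = 72.11 mm.
A_s = 0.85 f'_c a b / f_y = 0.85 × 43.9 × 72.11 × 465 / 400 = 3128.0 mm².

A_s ≈ 3130 mm²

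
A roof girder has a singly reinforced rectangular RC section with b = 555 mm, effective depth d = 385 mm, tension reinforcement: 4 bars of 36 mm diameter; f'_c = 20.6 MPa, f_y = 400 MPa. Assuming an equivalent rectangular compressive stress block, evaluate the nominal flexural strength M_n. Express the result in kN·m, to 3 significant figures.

A_s = 4 × 1018 = 4072 mm².
T = A_s f_y = 4072 × 400 = 1628800 N = 1628.8 kN.
From C = T: a = T/(0.85 f'_c b) = 1628800/(0.85 × 20.6 × 555) = 167.61 mm.
M_n = T(d − a/2) = 1628.8 kN × (385 − 83.805) mm = 490.59 kN·m.

M_n ≈ 491 kN·m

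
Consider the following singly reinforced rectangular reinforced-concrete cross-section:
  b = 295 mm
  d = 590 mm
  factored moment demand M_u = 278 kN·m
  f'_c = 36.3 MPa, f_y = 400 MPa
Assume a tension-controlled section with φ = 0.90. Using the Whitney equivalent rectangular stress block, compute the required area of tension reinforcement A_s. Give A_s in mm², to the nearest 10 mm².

A_s ≈ 1380 mm²

M_n = M_u/φ = 278/0.90 = 308.889 kN·m.
With M_n = 0.85 f'_c a b (d − a/2), solve the quadratic for a:
a = d − √(d² − 2M_n/(0.85 f'_c b)) = 590 − √(590² − 2 × 308.889×10⁶/(0.85 × 36.3 × 295)) = 60.63 mm.
A_s = 0.85 f'_c a b / f_y = 0.85 × 36.3 × 60.63 × 295 / 400 = 1379.7 mm².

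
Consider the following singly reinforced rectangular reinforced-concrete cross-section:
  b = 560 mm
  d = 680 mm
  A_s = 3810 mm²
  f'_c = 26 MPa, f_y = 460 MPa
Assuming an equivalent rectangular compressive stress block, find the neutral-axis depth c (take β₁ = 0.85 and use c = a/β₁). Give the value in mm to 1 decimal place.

T = A_s f_y = 3810 × 460 = 1752600 N = 1752.6 kN.
Setting C = 0.85 f'_c a b equal to T: a = 1752600/(0.85 × 26 × 560) = 141.613 mm.
With β₁ = 0.85, c = a/β₁ = 141.613/0.85 = 166.6 mm.

c ≈ 166.6 mm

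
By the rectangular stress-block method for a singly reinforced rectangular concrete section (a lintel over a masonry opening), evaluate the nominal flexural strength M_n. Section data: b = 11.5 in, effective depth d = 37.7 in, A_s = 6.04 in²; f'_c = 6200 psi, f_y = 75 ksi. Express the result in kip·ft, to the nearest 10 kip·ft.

M_n ≈ 1280 kip·ft

T = A_s f_y = 6.04 × 75 = 453 kips.
a = T/(0.85 f'_c b) = 453/(0.85 × 6.2 × 11.5) = 7.475 in.
M_n = T(d − a/2) = 453 × (37.7 − 3.7375) = 15385.0 kip·in = 15385.0/12 = 1282.08 kip·ft.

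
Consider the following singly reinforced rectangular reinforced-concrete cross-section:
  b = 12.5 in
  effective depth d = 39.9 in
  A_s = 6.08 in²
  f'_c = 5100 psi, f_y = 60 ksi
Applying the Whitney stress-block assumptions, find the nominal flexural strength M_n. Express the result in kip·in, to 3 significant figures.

M_n ≈ 13300 kip·in

T = A_s f_y = 6.08 × 60 = 364.8 kips.
a = T/(0.85 f'_c b) = 364.8/(0.85 × 5.1 × 12.5) = 6.732 in.
M_n = T(d − a/2) = 364.8 × (39.9 − 3.366) = 13327.6 kip·in.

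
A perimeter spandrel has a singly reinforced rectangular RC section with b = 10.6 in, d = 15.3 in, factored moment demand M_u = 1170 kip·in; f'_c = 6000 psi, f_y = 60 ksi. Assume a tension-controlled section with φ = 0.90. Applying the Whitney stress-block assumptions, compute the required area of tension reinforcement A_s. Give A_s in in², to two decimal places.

M_n = M_u/φ = 1170/0.90 = 1300 kip·in.
From M_n = 0.85 f'_c a b (d − a/2):
a = d − √(d² − 2M_n/(0.85 f'_c b)) = 15.3 − √(15.3² − 2 × 1300/(0.85 × 6 × 10.6)) = 1.662 in.
A_s = 0.85 f'_c a b / f_y = 0.85 × 6 × 1.662 × 10.6 / 60 = 1.497 in².

A_s ≈ 1.50 in²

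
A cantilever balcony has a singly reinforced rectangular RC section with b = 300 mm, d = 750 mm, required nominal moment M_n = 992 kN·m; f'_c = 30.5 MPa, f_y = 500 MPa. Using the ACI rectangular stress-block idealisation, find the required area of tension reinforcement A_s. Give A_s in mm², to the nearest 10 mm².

A_s ≈ 3040 mm²

With M_n = 0.85 f'_c a b (d − a/2), solve the quadratic for a:
a = d − √(d² − 2M_n/(0.85 f'_c b)) = 750 − √(750² − 2 × 992×10⁶/(0.85 × 30.5 × 300)) = 195.56 mm.
A_s = 0.85 f'_c a b / f_y = 0.85 × 30.5 × 195.56 × 300 / 500 = 3041.9 mm².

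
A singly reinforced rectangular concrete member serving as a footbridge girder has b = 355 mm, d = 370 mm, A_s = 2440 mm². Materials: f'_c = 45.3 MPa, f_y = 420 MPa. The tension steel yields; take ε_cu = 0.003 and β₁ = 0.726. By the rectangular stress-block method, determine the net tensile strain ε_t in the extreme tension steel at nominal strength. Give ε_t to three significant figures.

ε_t ≈ 0.00775

a = A_s f_y/(0.85 f'_c b) = 74.97 mm.
β₁ = 0.726, so c = a/β₁ = 74.97/0.726 = 103.26 mm.
From the linear strain diagram with ε_cu = 0.003: ε_t = 0.003 (d − c)/c = 0.003 × (370 − 103.26)/103.26 = 0.00775.
Since ε_t ≥ 0.005, the section is tension-controlled.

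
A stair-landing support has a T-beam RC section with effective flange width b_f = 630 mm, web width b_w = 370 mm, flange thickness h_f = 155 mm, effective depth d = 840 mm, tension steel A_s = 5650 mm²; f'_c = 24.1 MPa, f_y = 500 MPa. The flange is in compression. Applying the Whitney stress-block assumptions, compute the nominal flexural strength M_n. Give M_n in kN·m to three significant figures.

M_n ≈ 2050 kN·m

Tension: T = A_s f_y = 5650 × 500 = 2825000 N.
Try a within the flange: a = T/(0.85 f'_c b_f) = 2825000/(0.85 × 24.1 × 630) = 218.90 mm.
a = 218.90 > h_f = 155 mm: the block extends into the web. Split into flange-overhang and web parts.
C_f = 0.85 f'_c (b_f − b_w) h_f = 0.85 × 24.1 × (630 − 370) × 155 = 825546 N.
Remaining web compression depth: a_w = (T − C_f)/(0.85 f'_c b_w) = (2825000 − 825546)/(0.85 × 24.1 × 370) = 263.80 mm.
M_n = C_f(d − h_f/2) + (T − C_f)(d − a_w/2) = 825546 × (840 − 77.5) + 1999454 × (840 − 131.9) = 629.48 + 1415.81 = 2045.29 × 10⁶ N·mm.
M_n = 2045.29 kN·m.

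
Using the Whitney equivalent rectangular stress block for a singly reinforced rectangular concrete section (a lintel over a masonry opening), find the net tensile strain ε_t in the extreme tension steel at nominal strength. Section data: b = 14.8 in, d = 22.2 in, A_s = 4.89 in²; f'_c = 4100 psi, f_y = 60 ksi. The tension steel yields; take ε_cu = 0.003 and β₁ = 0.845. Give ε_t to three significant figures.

ε_t ≈ 0.00689

a = A_s f_y/(0.85 f'_c b) = 5.688 in.
β₁ = 0.845, so c = a/β₁ = 5.688/0.845 = 6.731 in.
From the linear strain diagram with ε_cu = 0.003: ε_t = 0.003 (d − c)/c = 0.003 × (22.2 − 6.731)/6.731 = 0.00689.
Since ε_t ≥ 0.005, the section is tension-controlled.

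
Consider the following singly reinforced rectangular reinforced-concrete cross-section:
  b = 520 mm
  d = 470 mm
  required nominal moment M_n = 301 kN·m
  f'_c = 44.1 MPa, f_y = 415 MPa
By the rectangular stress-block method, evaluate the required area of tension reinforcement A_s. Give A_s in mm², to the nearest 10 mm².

A_s ≈ 1600 mm²

With M_n = 0.85 f'_c a b (d − a/2), solve the quadratic for a:
a = d − √(d² − 2M_n/(0.85 f'_c b)) = 470 − √(470² − 2 × 301×10⁶/(0.85 × 44.1 × 520)) = 34.09 mm.
A_s = 0.85 f'_c a b / f_y = 0.85 × 44.1 × 34.09 × 520 / 415 = 1601.2 mm².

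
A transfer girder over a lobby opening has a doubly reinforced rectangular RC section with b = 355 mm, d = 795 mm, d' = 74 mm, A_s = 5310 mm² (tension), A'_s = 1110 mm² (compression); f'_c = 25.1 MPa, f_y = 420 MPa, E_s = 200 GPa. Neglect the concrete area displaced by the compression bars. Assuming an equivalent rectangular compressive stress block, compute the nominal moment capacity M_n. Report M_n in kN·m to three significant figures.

Assume both tension and compression steel yield.
Net tension couple steel: A_s − A'_s = 4200 mm².
a = (A_s − A'_s) f_y / (0.85 f'_c b) = 1764000/(0.85 × 25.1 × 355) = 232.90 mm.
c = a/β₁ = 232.90/0.85 = 274.00 mm; ε'_s = 0.003(c − d')/c = 0.0022 ≥ f_y/E_s = 0.0021, so compression steel does yield.
M_n = (A_s − A'_s) f_y (d − a/2) + A'_s f_y (d − d') = [1764000 × (795 − 116.45) + 466200 × (795 − 74)] × 10⁻⁶ = 1196.96 + 336.13 = 1533.09 kN·m.

M_n ≈ 1530 kN·m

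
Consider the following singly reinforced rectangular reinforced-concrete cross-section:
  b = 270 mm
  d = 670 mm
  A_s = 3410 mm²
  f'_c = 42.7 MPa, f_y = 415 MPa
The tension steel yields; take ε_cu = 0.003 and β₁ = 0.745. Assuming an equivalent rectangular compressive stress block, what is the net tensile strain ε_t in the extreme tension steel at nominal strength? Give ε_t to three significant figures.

ε_t ≈ 0.00737

a = A_s f_y/(0.85 f'_c b) = 144.41 mm.
β₁ = 0.745, so c = a/β₁ = 144.41/0.745 = 193.84 mm.
From the linear strain diagram with ε_cu = 0.003: ε_t = 0.003 (d − c)/c = 0.003 × (670 − 193.84)/193.84 = 0.00737.
Since ε_t ≥ 0.005, the section is tension-controlled.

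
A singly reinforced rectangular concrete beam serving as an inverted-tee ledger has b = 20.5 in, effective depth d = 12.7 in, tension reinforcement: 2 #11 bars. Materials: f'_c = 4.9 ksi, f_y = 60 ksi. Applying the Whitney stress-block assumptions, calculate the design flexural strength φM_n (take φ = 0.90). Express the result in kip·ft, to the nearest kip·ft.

φM_n ≈ 163 kip·ft

A_s = 2 × 1.56 = 3.12 in².
T = A_s f_y = 3.12 × 60 = 187.2 kips.
a = T/(0.85 f'_c b) = 187.2/(0.85 × 4.9 × 20.5) = 2.192 in.
M_n = T(d − a/2) = 187.2 × (12.7 − 1.096) = 2172.3 kip·in = 2172.3/12 = 181.03 kip·ft.
φM_n = 0.90 × 181.03 = 162.93 kip·ft.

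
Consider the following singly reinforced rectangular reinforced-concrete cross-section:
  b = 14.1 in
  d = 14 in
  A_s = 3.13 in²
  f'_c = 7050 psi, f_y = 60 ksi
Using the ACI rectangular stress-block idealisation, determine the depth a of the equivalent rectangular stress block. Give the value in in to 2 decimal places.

T = A_s f_y = 3.13 × 60 = 187.8 kips.
a = T/(0.85 f'_c b) = 187.8/(0.85 × 7.05 × 14.1) = 2.22 in.

a ≈ 2.22 in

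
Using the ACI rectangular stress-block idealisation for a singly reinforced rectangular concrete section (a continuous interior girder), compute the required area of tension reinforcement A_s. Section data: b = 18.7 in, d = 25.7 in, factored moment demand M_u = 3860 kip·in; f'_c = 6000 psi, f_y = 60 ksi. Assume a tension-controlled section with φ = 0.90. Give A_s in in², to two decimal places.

A_s ≈ 2.88 in²

M_n = M_u/φ = 3860/0.90 = 4288.89 kip·in.
From M_n = 0.85 f'_c a b (d − a/2):
a = d − √(d² − 2M_n/(0.85 f'_c b)) = 25.7 − √(25.7² − 2 × 4288.89/(0.85 × 6 × 18.7)) = 1.814 in.
A_s = 0.85 f'_c a b / f_y = 0.85 × 6 × 1.814 × 18.7 / 60 = 2.883 in².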